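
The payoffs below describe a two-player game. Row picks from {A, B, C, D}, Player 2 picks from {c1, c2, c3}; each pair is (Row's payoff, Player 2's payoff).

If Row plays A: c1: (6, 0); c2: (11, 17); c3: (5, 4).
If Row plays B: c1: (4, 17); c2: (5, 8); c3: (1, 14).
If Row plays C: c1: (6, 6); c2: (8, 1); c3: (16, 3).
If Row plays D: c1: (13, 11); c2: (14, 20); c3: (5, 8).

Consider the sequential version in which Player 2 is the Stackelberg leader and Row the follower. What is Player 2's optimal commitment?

c2

Row best-responds to each possible Player 2 move:
- c1: BR = D, leader payoff 11.
- c2: BR = D, leader payoff 20.
- c3: BR = C, leader payoff 3.
Player 2's induced payoffs are 11, 20, 3, so Player 2 commits to c2. Subgame-perfect outcome: (D, c2) with payoffs (14, 20).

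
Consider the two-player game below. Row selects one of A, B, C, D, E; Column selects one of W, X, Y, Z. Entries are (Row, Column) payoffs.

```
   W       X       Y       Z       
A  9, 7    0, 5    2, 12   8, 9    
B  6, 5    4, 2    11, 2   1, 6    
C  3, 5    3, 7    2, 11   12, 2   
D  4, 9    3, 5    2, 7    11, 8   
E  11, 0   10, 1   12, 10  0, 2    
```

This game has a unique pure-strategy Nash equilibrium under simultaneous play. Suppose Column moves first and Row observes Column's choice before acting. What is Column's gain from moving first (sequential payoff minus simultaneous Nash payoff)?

0

Row best-responds to each possible Column move:
- W: BR = E, leader payoff 0.
- X: BR = E, leader payoff 1.
- Y: BR = E, leader payoff 10.
- Z: BR = C, leader payoff 2.
Column's induced payoffs are 0, 1, 10, 2, so Column commits to Y. Subgame-perfect outcome: (E, Y) with payoffs (12, 10).
Now find the simultaneous Nash equilibrium.
Row's best replies: W→E; X→E; Y→E; Z→C.
Column's best replies: A→Y; B→Z; C→Y; D→W; E→Y.
The unique mutual best reply is (E, Y), giving (12, 10).
Column's commitment gain: 10 − 10 = 0.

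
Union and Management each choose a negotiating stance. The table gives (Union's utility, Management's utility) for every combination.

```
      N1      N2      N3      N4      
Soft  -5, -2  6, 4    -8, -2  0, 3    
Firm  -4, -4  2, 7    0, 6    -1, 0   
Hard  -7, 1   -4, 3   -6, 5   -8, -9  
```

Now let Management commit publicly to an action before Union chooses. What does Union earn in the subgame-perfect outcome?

Work backward from Union's decision.
- N1: BR = Firm, leader payoff -4.
- N2: BR = Soft, leader payoff 4.
- N3: BR = Firm, leader payoff 6.
- N4: BR = Soft, leader payoff 3.
Maximizing over -4, 4, 6, 3, Management chooses N3. Subgame-perfect outcome: (Firm, N3) with payoffs (0, 6).

0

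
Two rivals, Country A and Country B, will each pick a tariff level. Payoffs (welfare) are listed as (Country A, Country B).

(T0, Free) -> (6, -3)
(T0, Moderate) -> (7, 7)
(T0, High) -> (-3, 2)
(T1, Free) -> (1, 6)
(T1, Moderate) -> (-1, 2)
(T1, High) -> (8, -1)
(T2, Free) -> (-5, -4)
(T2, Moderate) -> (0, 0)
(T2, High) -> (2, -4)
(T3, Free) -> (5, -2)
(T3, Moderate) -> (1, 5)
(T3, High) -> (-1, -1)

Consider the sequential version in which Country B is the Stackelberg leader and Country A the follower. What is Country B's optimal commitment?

Moderate

Solve by backward induction (Country B leads).
- Free: BR = T0, leader payoff -3.
- Moderate: BR = T0, leader payoff 7.
- High: BR = T1, leader payoff -1.
Maximizing over -3, 7, -1, Country B chooses Moderate. Subgame-perfect outcome: (T0, Moderate) with payoffs (7, 7).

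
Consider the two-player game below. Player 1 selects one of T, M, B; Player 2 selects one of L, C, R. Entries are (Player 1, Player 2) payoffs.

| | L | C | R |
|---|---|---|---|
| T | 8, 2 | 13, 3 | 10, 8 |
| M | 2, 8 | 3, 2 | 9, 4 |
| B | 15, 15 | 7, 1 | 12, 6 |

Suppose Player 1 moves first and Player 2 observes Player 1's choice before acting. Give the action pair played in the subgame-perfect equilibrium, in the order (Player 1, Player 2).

(B, L)

Solve by backward induction (Player 1 leads).
- T: BR = R, leader payoff 10.
- M: BR = L, leader payoff 2.
- B: BR = L, leader payoff 15.
Player 1's induced payoffs are 10, 2, 15, so Player 1 commits to B. Subgame-perfect outcome: (B, L) with payoffs (15, 15).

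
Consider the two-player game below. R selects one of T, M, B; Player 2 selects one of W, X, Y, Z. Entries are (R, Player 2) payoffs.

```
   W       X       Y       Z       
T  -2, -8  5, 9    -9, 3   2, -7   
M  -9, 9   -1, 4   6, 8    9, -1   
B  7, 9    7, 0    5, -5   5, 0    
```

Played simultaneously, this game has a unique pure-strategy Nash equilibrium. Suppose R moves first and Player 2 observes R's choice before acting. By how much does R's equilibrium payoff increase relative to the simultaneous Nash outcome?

0

Solve by backward induction (R leads).
- T → Player 2 plays X (best of -8, 9, 3, -7); R gets 5.
- M → Player 2 plays W (best of 9, 4, 8, -1); R gets -9.
- B → Player 2 plays W (best of 9, 0, -5, 0); R gets 7.
Maximizing over 5, -9, 7, R chooses B. Subgame-perfect outcome: (B, W) with payoffs (7, 9).
For the simultaneous game, intersect best replies.
R's best replies: W→B; X→B; Y→M; Z→M.
Player 2's best replies: T→X; M→W; B→W.
Only (B, W) has each player best-responding; Nash payoffs (7, 9).
R's commitment gain: 7 − 7 = 0.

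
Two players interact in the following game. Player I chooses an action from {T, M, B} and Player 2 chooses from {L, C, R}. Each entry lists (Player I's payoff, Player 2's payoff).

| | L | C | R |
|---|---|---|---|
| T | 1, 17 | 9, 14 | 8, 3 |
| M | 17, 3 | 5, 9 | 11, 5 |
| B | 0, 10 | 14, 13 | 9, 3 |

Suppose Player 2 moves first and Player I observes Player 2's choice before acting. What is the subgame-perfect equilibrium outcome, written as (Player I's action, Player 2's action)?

Backward induction with Player 2 moving first.
- L: Player I compares 1, 17, 0 and picks M; Player 2 would get 3.
- C: Player I compares 9, 5, 14 and picks B; Player 2 would get 13.
- R: Player I compares 8, 11, 9 and picks M; Player 2 would get 5.
Player 2's induced payoffs are 3, 13, 5, so Player 2 commits to C. Subgame-perfect outcome: (B, C) with payoffs (14, 13).

(B, C)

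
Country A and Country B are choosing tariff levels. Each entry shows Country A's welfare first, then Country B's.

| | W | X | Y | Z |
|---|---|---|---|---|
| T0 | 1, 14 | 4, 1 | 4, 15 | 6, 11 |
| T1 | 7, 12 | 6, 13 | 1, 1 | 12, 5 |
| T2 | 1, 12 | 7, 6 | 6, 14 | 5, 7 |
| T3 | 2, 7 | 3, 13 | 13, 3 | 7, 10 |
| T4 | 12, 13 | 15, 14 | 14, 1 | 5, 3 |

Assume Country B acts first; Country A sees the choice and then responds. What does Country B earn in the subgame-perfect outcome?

14

Work backward from Country A's decision.
- W: Country A compares 1, 7, 1, 2, 12 and picks T4; Country B would get 13.
- X: Country A compares 4, 6, 7, 3, 15 and picks T4; Country B would get 14.
- Y: Country A compares 4, 1, 6, 13, 14 and picks T4; Country B would get 1.
- Z: Country A compares 6, 12, 5, 7, 5 and picks T1; Country B would get 5.
Maximizing over 13, 14, 1, 5, Country B chooses X. Subgame-perfect outcome: (T4, X) with payoffs (15, 14).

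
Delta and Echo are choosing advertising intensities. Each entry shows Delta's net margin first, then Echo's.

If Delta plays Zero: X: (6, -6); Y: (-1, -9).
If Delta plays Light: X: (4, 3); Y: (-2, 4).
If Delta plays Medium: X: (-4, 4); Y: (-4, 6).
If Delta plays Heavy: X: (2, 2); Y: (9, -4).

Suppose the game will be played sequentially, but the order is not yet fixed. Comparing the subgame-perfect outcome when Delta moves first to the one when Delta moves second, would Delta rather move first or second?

second

If Delta leads: Echo's best replies are Zero→X, Light→Y, Medium→Y, Heavy→X; Delta's induced payoffs 6, -2, -4, 2; outcome (Zero, X), payoffs (6, -6).
If Echo leads: Delta's best replies are X→Zero, Y→Heavy; Echo's induced payoffs -6, -4; outcome (Heavy, Y), payoffs (9, -4).
Delta gets 6 moving first and 9 moving second, so Delta prefers to move second.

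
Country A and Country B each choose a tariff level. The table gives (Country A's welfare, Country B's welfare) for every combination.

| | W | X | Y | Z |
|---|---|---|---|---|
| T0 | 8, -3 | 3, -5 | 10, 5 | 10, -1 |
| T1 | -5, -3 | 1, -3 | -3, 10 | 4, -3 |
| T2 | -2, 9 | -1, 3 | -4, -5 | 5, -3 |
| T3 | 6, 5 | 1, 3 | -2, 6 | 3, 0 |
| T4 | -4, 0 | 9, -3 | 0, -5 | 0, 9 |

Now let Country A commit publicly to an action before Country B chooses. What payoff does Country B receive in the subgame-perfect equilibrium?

Solve by backward induction (Country A leads).
- T0: Country B compares -3, -5, 5, -1 and picks Y; Country A would get 10.
- T1: Country B compares -3, -3, 10, -3 and picks Y; Country A would get -3.
- T2: Country B compares 9, 3, -5, -3 and picks W; Country A would get -2.
- T3: Country B compares 5, 3, 6, 0 and picks Y; Country A would get -2.
- T4: Country B compares 0, -3, -5, 9 and picks Z; Country A would get 0.
Maximizing over 10, -3, -2, -2, 0, Country A chooses T0. Subgame-perfect outcome: (T0, Y) with payoffs (10, 5).

5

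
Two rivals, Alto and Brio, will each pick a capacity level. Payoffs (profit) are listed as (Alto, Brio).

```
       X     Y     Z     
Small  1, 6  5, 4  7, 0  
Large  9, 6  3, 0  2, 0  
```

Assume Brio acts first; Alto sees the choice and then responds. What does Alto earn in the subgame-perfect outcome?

Backward induction with Brio moving first.
- X: Alto compares 1, 9 and picks Large; Brio would get 6.
- Y: Alto compares 5, 3 and picks Small; Brio would get 4.
- Z: Alto compares 7, 2 and picks Small; Brio would get 0.
Brio's induced payoffs are 6, 4, 0, so Brio commits to X. Subgame-perfect outcome: (Large, X) with payoffs (9, 6).

9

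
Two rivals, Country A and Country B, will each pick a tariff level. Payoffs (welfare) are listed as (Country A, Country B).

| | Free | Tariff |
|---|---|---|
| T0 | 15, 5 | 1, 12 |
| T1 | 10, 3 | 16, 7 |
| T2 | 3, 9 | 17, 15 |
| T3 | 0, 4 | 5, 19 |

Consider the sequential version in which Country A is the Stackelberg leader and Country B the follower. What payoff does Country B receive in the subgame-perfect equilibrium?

15

Solve by backward induction (Country A leads).
- T0: Country B compares 5, 12 and picks Tariff; Country A would get 1.
- T1: Country B compares 3, 7 and picks Tariff; Country A would get 16.
- T2: Country B compares 9, 15 and picks Tariff; Country A would get 17.
- T3: Country B compares 4, 19 and picks Tariff; Country A would get 5.
Maximizing over 1, 16, 17, 5, Country A chooses T2. Subgame-perfect outcome: (T2, Tariff) with payoffs (17, 15).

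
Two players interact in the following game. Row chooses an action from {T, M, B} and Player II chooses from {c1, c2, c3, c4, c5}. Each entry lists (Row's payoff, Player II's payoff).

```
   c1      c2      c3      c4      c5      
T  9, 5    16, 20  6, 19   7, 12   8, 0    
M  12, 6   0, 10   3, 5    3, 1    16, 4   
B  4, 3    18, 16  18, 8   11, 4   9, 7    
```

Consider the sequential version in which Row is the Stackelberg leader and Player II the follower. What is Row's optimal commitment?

B

Work backward from Player II's decision.
- T → Player II plays c2 (best of 5, 20, 19, 12, 0); Row gets 16.
- M → Player II plays c2 (best of 6, 10, 5, 1, 4); Row gets 0.
- B → Player II plays c2 (best of 3, 16, 8, 4, 7); Row gets 18.
Row's induced payoffs are 16, 0, 18, so Row commits to B. Subgame-perfect outcome: (B, c2) with payoffs (18, 16).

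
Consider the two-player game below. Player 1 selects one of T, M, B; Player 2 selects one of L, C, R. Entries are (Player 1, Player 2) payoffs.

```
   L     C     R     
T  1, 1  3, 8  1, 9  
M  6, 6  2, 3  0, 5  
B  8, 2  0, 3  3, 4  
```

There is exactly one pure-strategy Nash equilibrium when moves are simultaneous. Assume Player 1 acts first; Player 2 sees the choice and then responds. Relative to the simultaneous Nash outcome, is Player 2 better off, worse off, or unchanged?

Backward induction with Player 1 moving first.
- T: Player 2 compares 1, 8, 9 and picks R; Player 1 would get 1.
- M: Player 2 compares 6, 3, 5 and picks L; Player 1 would get 6.
- B: Player 2 compares 2, 3, 4 and picks R; Player 1 would get 3.
Player 1's induced payoffs are 1, 6, 3, so Player 1 commits to M. Subgame-perfect outcome: (M, L) with payoffs (6, 6).
For the simultaneous game, intersect best replies.
Player 1's best replies: L→B; C→T; R→B.
Player 2's best replies: T→R; M→L; B→R.
The unique mutual best reply is (B, R), giving (3, 4).
Player 2 earns 6 sequentially versus 4 at the Nash outcome: better off.

better off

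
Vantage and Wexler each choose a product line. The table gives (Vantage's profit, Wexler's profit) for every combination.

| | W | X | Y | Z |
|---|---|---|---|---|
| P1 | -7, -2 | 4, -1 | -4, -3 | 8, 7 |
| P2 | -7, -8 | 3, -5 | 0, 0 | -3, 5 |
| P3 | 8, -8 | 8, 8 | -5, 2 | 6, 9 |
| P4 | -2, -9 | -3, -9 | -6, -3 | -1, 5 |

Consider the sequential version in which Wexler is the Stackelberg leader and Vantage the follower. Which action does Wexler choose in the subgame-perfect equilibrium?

Backward induction with Wexler moving first.
- W: Vantage compares -7, -7, 8, -2 and picks P3; Wexler would get -8.
- X: Vantage compares 4, 3, 8, -3 and picks P3; Wexler would get 8.
- Y: Vantage compares -4, 0, -5, -6 and picks P2; Wexler would get 0.
- Z: Vantage compares 8, -3, 6, -1 and picks P1; Wexler would get 7.
Wexler's induced payoffs are -8, 8, 0, 7, so Wexler commits to X. Subgame-perfect outcome: (P3, X) with payoffs (8, 8).

X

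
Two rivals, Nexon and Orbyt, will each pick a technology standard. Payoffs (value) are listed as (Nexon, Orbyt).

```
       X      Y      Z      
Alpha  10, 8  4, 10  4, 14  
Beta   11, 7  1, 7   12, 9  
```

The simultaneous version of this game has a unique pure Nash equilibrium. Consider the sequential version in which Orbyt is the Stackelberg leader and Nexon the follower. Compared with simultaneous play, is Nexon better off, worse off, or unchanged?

Work backward from Nexon's decision.
- X: Nexon compares 10, 11 and picks Beta; Orbyt would get 7.
- Y: Nexon compares 4, 1 and picks Alpha; Orbyt would get 10.
- Z: Nexon compares 4, 12 and picks Beta; Orbyt would get 9.
Maximizing over 7, 10, 9, Orbyt chooses Y. Subgame-perfect outcome: (Alpha, Y) with payoffs (4, 10).
Under simultaneous play:
Nexon's best replies: X→Beta; Y→Alpha; Z→Beta.
Orbyt's best replies: Alpha→Z; Beta→Z.
The unique mutual best reply is (Beta, Z), giving (12, 9).
Nexon earns 4 sequentially versus 12 at the Nash outcome: worse off.

worse off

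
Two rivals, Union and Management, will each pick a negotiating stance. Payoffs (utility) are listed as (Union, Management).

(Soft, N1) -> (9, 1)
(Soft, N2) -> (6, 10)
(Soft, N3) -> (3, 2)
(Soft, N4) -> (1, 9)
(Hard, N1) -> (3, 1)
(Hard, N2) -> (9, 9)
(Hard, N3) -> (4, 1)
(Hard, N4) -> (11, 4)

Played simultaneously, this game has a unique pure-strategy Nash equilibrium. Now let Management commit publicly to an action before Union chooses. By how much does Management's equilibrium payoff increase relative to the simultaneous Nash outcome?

Solve by backward induction (Management leads).
- N1: Union compares 9, 3 and picks Soft; Management would get 1.
- N2: Union compares 6, 9 and picks Hard; Management would get 9.
- N3: Union compares 3, 4 and picks Hard; Management would get 1.
- N4: Union compares 1, 11 and picks Hard; Management would get 4.
Management's induced payoffs are 1, 9, 1, 4, so Management commits to N2. Subgame-perfect outcome: (Hard, N2) with payoffs (9, 9).
For the simultaneous game, intersect best replies.
Union's best replies: N1→Soft; N2→Hard; N3→Hard; N4→Hard.
Management's best replies: Soft→N2; Hard→N2.
The unique mutual best reply is (Hard, N2), giving (9, 9).
Management's commitment gain: 9 − 9 = 0.

0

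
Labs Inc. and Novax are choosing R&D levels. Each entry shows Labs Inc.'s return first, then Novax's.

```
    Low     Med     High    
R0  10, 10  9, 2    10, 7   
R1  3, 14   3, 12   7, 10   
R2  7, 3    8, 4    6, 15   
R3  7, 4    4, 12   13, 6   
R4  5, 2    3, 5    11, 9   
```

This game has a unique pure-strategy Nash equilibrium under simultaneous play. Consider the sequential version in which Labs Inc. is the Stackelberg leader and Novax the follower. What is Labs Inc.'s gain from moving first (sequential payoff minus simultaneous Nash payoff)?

1

Solve by backward induction (Labs Inc. leads).
- R0: BR = Low, leader payoff 10.
- R1: BR = Low, leader payoff 3.
- R2: BR = High, leader payoff 6.
- R3: BR = Med, leader payoff 4.
- R4: BR = High, leader payoff 11.
Among 10, 3, 6, 4, 11, the best is 11 at R4. Subgame-perfect outcome: (R4, High) with payoffs (11, 9).
Now find the simultaneous Nash equilibrium.
Labs Inc.'s best replies: Low→R0; Med→R0; High→R3.
Novax's best replies: R0→Low; R1→Low; R2→High; R3→Med; R4→High.
The unique mutual best reply is (R0, Low), giving (10, 10).
Labs Inc.'s commitment gain: 11 − 10 = 1.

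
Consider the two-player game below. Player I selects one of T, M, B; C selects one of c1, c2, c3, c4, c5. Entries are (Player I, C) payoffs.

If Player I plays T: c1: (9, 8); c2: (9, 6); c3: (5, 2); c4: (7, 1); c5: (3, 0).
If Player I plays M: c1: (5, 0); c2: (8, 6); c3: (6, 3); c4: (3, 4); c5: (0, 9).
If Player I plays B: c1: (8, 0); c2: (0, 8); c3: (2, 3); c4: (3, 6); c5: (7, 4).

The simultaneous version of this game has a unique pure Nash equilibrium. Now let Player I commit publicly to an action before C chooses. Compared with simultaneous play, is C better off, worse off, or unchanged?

unchanged

Work backward from C's decision.
- T → C plays c1 (best of 8, 6, 2, 1, 0); Player I gets 9.
- M → C plays c5 (best of 0, 6, 3, 4, 9); Player I gets 0.
- B → C plays c2 (best of 0, 8, 3, 6, 4); Player I gets 0.
Among 9, 0, 0, the best is 9 at T. Subgame-perfect outcome: (T, c1) with payoffs (9, 8).
Now find the simultaneous Nash equilibrium.
Player I's best replies: c1→T; c2→T; c3→M; c4→T; c5→B.
C's best replies: T→c1; M→c5; B→c2.
Only (T, c1) has each player best-responding; Nash payoffs (9, 8).
C earns 8 sequentially versus 8 at the Nash outcome: unchanged.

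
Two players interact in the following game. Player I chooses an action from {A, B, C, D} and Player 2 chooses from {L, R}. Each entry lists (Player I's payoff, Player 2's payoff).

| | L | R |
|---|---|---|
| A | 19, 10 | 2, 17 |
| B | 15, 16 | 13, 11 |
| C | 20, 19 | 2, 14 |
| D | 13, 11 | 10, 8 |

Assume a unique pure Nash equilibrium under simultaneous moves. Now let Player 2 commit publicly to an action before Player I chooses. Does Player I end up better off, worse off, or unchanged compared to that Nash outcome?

Player I best-responds to each possible Player 2 move:
- L: BR = C, leader payoff 19.
- R: BR = B, leader payoff 11.
Maximizing over 19, 11, Player 2 chooses L. Subgame-perfect outcome: (C, L) with payoffs (20, 19).
Under simultaneous play:
Player I's best replies: L→C; R→B.
Player 2's best replies: A→R; B→L; C→L; D→L.
Only (C, L) has each player best-responding; Nash payoffs (20, 19).
Player I earns 20 sequentially versus 20 at the Nash outcome: unchanged.

unchanged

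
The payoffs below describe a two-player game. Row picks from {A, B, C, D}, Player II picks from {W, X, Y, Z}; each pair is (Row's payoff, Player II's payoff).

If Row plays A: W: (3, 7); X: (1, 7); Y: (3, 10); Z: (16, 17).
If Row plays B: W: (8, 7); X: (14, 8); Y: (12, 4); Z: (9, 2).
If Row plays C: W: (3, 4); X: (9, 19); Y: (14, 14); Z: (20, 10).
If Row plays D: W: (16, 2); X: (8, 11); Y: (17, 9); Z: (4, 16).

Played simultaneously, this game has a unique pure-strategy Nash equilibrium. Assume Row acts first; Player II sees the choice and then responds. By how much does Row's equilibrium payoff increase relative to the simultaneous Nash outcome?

Player II best-responds to each possible Row move:
- A → Player II plays Z (best of 7, 7, 10, 17); Row gets 16.
- B → Player II plays X (best of 7, 8, 4, 2); Row gets 14.
- C → Player II plays X (best of 4, 19, 14, 10); Row gets 9.
- D → Player II plays Z (best of 2, 11, 9, 16); Row gets 4.
Maximizing over 16, 14, 9, 4, Row chooses A. Subgame-perfect outcome: (A, Z) with payoffs (16, 17).
Now find the simultaneous Nash equilibrium.
Row's best replies: W→D; X→B; Y→D; Z→C.
Player II's best replies: A→Z; B→X; C→X; D→Z.
Only (B, X) has each player best-responding; Nash payoffs (14, 8).
Row's commitment gain: 16 − 14 = 2.

2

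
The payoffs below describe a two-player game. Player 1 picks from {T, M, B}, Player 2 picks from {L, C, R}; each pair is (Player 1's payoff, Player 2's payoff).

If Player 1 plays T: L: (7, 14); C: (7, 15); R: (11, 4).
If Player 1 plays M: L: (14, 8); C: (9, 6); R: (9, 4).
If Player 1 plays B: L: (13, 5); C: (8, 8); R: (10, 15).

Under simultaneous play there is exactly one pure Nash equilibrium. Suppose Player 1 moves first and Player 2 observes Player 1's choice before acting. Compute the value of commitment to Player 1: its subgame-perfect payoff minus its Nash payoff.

0

Solve by backward induction (Player 1 leads).
- T → Player 2 plays C (best of 14, 15, 4); Player 1 gets 7.
- M → Player 2 plays L (best of 8, 6, 4); Player 1 gets 14.
- B → Player 2 plays R (best of 5, 8, 15); Player 1 gets 10.
Player 1's induced payoffs are 7, 14, 10, so Player 1 commits to M. Subgame-perfect outcome: (M, L) with payoffs (14, 8).
Under simultaneous play:
Player 1's best replies: L→M; C→M; R→T.
Player 2's best replies: T→C; M→L; B→R.
The unique mutual best reply is (M, L), giving (14, 8).
Player 1's commitment gain: 14 − 14 = 0.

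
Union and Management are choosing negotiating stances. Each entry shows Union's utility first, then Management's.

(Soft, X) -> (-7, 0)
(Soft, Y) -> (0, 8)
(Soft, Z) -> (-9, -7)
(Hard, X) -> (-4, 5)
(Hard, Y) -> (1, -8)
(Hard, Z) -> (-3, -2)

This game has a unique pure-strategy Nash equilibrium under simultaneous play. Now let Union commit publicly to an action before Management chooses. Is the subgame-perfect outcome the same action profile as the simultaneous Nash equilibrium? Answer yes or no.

Work backward from Management's decision.
- Soft → Management plays Y (best of 0, 8, -7); Union gets 0.
- Hard → Management plays X (best of 5, -8, -2); Union gets -4.
Maximizing over 0, -4, Union chooses Soft. Subgame-perfect outcome: (Soft, Y) with payoffs (0, 8).
For the simultaneous game, intersect best replies.
Union's best replies: X→Hard; Y→Hard; Z→Hard.
Management's best replies: Soft→Y; Hard→X.
Only (Hard, X) has each player best-responding; Nash payoffs (-4, 5).
Sequential outcome (Soft, Y) differs from the Nash profile (Hard, X).

no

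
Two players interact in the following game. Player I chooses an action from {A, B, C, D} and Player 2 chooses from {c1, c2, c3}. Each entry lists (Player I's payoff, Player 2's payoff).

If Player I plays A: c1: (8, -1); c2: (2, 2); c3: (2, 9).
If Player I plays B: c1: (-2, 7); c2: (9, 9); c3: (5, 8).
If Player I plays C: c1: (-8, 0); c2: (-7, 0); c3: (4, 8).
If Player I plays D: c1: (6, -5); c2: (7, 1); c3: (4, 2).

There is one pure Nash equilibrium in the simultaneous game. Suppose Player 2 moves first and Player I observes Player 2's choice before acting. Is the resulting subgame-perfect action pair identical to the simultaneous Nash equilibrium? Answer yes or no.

Work backward from Player I's decision.
- c1 → Player I plays A (best of 8, -2, -8, 6); Player 2 gets -1.
- c2 → Player I plays B (best of 2, 9, -7, 7); Player 2 gets 9.
- c3 → Player I plays B (best of 2, 5, 4, 4); Player 2 gets 8.
Among -1, 9, 8, the best is 9 at c2. Subgame-perfect outcome: (B, c2) with payoffs (9, 9).
Under simultaneous play:
Player I's best replies: c1→A; c2→B; c3→B.
Player 2's best replies: A→c3; B→c2; C→c3; D→c3.
The unique mutual best reply is (B, c2), giving (9, 9).
Sequential outcome (B, c2) coincides with the Nash profile (B, c2).

yes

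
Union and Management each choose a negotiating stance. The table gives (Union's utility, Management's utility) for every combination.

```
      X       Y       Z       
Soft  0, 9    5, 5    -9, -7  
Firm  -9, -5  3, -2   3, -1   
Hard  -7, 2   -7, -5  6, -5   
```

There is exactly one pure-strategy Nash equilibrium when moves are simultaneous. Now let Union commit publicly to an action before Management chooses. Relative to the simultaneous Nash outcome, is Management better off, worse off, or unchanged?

worse off

Management best-responds to each possible Union move:
- Soft: BR = X, leader payoff 0.
- Firm: BR = Z, leader payoff 3.
- Hard: BR = X, leader payoff -7.
Maximizing over 0, 3, -7, Union chooses Firm. Subgame-perfect outcome: (Firm, Z) with payoffs (3, -1).
Now find the simultaneous Nash equilibrium.
Union's best replies: X→Soft; Y→Soft; Z→Hard.
Management's best replies: Soft→X; Firm→Z; Hard→X.
The unique mutual best reply is (Soft, X), giving (0, 9).
Management earns -1 sequentially versus 9 at the Nash outcome: worse off.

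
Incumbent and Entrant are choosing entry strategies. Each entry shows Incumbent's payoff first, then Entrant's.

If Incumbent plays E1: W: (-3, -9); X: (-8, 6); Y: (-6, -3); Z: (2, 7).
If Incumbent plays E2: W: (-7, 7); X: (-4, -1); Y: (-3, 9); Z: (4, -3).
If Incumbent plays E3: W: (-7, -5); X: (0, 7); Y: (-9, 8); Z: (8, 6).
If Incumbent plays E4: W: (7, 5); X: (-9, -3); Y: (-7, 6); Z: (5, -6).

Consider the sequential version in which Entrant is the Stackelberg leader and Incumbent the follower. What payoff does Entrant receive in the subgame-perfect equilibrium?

Incumbent best-responds to each possible Entrant move:
- W: Incumbent compares -3, -7, -7, 7 and picks E4; Entrant would get 5.
- X: Incumbent compares -8, -4, 0, -9 and picks E3; Entrant would get 7.
- Y: Incumbent compares -6, -3, -9, -7 and picks E2; Entrant would get 9.
- Z: Incumbent compares 2, 4, 8, 5 and picks E3; Entrant would get 6.
Entrant's induced payoffs are 5, 7, 9, 6, so Entrant commits to Y. Subgame-perfect outcome: (E2, Y) with payoffs (-3, 9).

9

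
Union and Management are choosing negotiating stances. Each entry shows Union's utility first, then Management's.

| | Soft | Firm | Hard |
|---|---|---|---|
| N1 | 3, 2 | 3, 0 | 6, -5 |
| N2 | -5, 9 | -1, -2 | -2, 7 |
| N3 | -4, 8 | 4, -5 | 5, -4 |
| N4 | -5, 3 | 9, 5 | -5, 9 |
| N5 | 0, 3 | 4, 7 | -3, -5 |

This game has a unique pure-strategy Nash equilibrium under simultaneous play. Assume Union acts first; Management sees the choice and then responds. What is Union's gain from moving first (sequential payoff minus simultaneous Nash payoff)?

1

Work backward from Management's decision.
- N1: Management compares 2, 0, -5 and picks Soft; Union would get 3.
- N2: Management compares 9, -2, 7 and picks Soft; Union would get -5.
- N3: Management compares 8, -5, -4 and picks Soft; Union would get -4.
- N4: Management compares 3, 5, 9 and picks Hard; Union would get -5.
- N5: Management compares 3, 7, -5 and picks Firm; Union would get 4.
Among 3, -5, -4, -5, 4, the best is 4 at N5. Subgame-perfect outcome: (N5, Firm) with payoffs (4, 7).
For the simultaneous game, intersect best replies.
Union's best replies: Soft→N1; Firm→N4; Hard→N1.
Management's best replies: N1→Soft; N2→Soft; N3→Soft; N4→Hard; N5→Firm.
The unique mutual best reply is (N1, Soft), giving (3, 2).
Union's commitment gain: 4 − 3 = 1.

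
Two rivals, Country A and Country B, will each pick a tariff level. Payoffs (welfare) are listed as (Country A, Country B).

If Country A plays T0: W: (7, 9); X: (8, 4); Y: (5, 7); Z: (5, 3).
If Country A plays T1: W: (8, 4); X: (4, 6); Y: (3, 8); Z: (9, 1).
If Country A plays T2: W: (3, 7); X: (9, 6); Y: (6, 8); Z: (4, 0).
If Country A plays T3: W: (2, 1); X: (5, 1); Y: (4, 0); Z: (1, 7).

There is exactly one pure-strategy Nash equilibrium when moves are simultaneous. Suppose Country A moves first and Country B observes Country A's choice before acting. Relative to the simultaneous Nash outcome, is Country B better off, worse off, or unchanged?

Backward induction with Country A moving first.
- T0 → Country B plays W (best of 9, 4, 7, 3); Country A gets 7.
- T1 → Country B plays Y (best of 4, 6, 8, 1); Country A gets 3.
- T2 → Country B plays Y (best of 7, 6, 8, 0); Country A gets 6.
- T3 → Country B plays Z (best of 1, 1, 0, 7); Country A gets 1.
Among 7, 3, 6, 1, the best is 7 at T0. Subgame-perfect outcome: (T0, W) with payoffs (7, 9).
Under simultaneous play:
Country A's best replies: W→T1; X→T2; Y→T2; Z→T1.
Country B's best replies: T0→W; T1→Y; T2→Y; T3→Z.
Only (T2, Y) has each player best-responding; Nash payoffs (6, 8).
Country B earns 9 sequentially versus 8 at the Nash outcome: better off.

better off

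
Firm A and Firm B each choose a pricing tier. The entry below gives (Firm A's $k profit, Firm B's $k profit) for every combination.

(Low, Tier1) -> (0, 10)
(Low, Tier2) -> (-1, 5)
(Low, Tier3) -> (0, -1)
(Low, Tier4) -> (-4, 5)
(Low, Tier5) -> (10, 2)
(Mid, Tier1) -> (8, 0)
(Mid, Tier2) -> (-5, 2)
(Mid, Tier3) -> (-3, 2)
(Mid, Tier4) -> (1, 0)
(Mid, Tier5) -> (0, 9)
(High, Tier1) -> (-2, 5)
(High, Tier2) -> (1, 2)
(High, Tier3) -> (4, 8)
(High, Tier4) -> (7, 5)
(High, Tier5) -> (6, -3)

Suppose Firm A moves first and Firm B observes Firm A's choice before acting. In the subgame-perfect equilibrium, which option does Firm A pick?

High

Work backward from Firm B's decision.
- Low → Firm B plays Tier1 (best of 10, 5, -1, 5, 2); Firm A gets 0.
- Mid → Firm B plays Tier5 (best of 0, 2, 2, 0, 9); Firm A gets 0.
- High → Firm B plays Tier3 (best of 5, 2, 8, 5, -3); Firm A gets 4.
Among 0, 0, 4, the best is 4 at High. Subgame-perfect outcome: (High, Tier3) with payoffs (4, 8).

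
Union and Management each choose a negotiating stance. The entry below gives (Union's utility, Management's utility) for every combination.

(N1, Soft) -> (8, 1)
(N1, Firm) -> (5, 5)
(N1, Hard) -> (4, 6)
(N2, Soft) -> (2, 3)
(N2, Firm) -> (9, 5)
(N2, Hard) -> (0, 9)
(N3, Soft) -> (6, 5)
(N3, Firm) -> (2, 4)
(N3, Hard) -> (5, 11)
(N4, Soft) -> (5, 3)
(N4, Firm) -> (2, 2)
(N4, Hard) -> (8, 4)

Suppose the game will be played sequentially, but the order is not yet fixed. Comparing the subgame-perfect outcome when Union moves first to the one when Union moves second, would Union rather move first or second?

second

If Union leads: Management's best replies are N1→Hard, N2→Hard, N3→Hard, N4→Hard; Union's induced payoffs 4, 0, 5, 8; outcome (N4, Hard), payoffs (8, 4).
If Management leads: Union's best replies are Soft→N1, Firm→N2, Hard→N4; Management's induced payoffs 1, 5, 4; outcome (N2, Firm), payoffs (9, 5).
Union gets 8 moving first and 9 moving second, so Union prefers to move second.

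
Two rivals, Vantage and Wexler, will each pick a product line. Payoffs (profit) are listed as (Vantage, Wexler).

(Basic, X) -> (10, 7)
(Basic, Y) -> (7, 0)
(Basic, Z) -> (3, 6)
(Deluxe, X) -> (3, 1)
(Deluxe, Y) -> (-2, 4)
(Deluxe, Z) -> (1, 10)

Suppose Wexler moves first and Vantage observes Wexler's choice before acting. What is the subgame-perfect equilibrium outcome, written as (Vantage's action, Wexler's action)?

Work backward from Vantage's decision.
- X → Vantage plays Basic (best of 10, 3); Wexler gets 7.
- Y → Vantage plays Basic (best of 7, -2); Wexler gets 0.
- Z → Vantage plays Basic (best of 3, 1); Wexler gets 6.
Among 7, 0, 6, the best is 7 at X. Subgame-perfect outcome: (Basic, X) with payoffs (10, 7).

(Basic, X)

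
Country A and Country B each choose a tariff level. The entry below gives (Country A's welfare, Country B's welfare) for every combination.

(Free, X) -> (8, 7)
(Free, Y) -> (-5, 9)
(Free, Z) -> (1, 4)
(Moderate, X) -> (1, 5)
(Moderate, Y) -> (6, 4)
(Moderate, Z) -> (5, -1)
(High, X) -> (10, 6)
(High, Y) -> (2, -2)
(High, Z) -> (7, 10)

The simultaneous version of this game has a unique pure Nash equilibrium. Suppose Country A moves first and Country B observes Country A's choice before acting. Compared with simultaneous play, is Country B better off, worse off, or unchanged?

unchanged

Backward induction with Country A moving first.
- Free: BR = Y, leader payoff -5.
- Moderate: BR = X, leader payoff 1.
- High: BR = Z, leader payoff 7.
Among -5, 1, 7, the best is 7 at High. Subgame-perfect outcome: (High, Z) with payoffs (7, 10).
Now find the simultaneous Nash equilibrium.
Country A's best replies: X→High; Y→Moderate; Z→High.
Country B's best replies: Free→Y; Moderate→X; High→Z.
The unique mutual best reply is (High, Z), giving (7, 10).
Country B earns 10 sequentially versus 10 at the Nash outcome: unchanged.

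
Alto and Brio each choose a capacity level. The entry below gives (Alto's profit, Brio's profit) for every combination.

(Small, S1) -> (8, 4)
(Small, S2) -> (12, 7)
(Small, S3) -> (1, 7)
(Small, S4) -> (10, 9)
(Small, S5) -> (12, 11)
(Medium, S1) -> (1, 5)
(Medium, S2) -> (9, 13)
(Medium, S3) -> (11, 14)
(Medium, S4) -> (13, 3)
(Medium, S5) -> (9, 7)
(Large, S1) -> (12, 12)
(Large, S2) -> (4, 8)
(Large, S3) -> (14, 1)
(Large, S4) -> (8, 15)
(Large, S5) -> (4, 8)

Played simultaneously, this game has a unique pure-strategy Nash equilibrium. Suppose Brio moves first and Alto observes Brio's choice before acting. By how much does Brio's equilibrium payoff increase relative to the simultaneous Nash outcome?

1

Work backward from Alto's decision.
- S1 → Alto plays Large (best of 8, 1, 12); Brio gets 12.
- S2 → Alto plays Small (best of 12, 9, 4); Brio gets 7.
- S3 → Alto plays Large (best of 1, 11, 14); Brio gets 1.
- S4 → Alto plays Medium (best of 10, 13, 8); Brio gets 3.
- S5 → Alto plays Small (best of 12, 9, 4); Brio gets 11.
Brio's induced payoffs are 12, 7, 1, 3, 11, so Brio commits to S1. Subgame-perfect outcome: (Large, S1) with payoffs (12, 12).
For the simultaneous game, intersect best replies.
Alto's best replies: S1→Large; S2→Small; S3→Large; S4→Medium; S5→Small.
Brio's best replies: Small→S5; Medium→S3; Large→S4.
Only (Small, S5) has each player best-responding; Nash payoffs (12, 11).
Brio's commitment gain: 12 − 11 = 1.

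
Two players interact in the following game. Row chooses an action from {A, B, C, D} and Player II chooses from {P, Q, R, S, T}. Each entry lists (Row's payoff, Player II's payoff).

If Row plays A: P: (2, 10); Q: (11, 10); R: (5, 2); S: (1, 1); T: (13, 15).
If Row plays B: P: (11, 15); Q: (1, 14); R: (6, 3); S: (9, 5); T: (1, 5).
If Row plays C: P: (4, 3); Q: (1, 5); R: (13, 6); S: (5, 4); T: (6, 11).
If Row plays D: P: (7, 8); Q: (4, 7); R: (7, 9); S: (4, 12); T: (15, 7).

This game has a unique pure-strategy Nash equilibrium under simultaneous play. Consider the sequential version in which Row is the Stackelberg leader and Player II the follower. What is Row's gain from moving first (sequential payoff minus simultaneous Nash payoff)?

2

Solve by backward induction (Row leads).
- A: BR = T, leader payoff 13.
- B: BR = P, leader payoff 11.
- C: BR = T, leader payoff 6.
- D: BR = S, leader payoff 4.
Row's induced payoffs are 13, 11, 6, 4, so Row commits to A. Subgame-perfect outcome: (A, T) with payoffs (13, 15).
Under simultaneous play:
Row's best replies: P→B; Q→A; R→C; S→B; T→D.
Player II's best replies: A→T; B→P; C→T; D→S.
Only (B, P) has each player best-responding; Nash payoffs (11, 15).
Row's commitment gain: 13 − 11 = 2.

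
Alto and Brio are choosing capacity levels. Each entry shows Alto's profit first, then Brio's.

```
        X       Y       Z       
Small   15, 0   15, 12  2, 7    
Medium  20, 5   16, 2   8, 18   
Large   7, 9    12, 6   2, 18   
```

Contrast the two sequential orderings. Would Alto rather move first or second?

first

If Alto leads: Brio's best replies are Small→Y, Medium→Z, Large→Z; Alto's induced payoffs 15, 8, 2; outcome (Small, Y), payoffs (15, 12).
If Brio leads: Alto's best replies are X→Medium, Y→Medium, Z→Medium; Brio's induced payoffs 5, 2, 18; outcome (Medium, Z), payoffs (8, 18).
Alto gets 15 moving first and 8 moving second, so Alto prefers to move first.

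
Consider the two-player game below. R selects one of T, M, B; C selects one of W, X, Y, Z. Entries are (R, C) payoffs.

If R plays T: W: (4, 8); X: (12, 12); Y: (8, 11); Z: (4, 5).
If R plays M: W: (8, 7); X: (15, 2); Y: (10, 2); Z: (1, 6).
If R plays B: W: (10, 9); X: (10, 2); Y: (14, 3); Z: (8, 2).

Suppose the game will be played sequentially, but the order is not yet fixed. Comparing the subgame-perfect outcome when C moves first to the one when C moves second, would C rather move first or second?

If R leads: C's best replies are T→X, M→W, B→W; R's induced payoffs 12, 8, 10; outcome (T, X), payoffs (12, 12).
If C leads: R's best replies are W→B, X→M, Y→B, Z→B; C's induced payoffs 9, 2, 3, 2; outcome (B, W), payoffs (10, 9).
C gets 9 moving first and 12 moving second, so C prefers to move second.

second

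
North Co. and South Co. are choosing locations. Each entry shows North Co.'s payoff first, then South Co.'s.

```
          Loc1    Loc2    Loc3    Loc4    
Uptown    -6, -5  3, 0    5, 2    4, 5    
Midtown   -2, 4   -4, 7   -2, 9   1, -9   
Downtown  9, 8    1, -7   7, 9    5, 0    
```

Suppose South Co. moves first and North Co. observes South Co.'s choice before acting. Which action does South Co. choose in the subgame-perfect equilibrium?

Solve by backward induction (South Co. leads).
- Loc1: BR = Downtown, leader payoff 8.
- Loc2: BR = Uptown, leader payoff 0.
- Loc3: BR = Downtown, leader payoff 9.
- Loc4: BR = Downtown, leader payoff 0.
Among 8, 0, 9, 0, the best is 9 at Loc3. Subgame-perfect outcome: (Downtown, Loc3) with payoffs (7, 9).

Loc3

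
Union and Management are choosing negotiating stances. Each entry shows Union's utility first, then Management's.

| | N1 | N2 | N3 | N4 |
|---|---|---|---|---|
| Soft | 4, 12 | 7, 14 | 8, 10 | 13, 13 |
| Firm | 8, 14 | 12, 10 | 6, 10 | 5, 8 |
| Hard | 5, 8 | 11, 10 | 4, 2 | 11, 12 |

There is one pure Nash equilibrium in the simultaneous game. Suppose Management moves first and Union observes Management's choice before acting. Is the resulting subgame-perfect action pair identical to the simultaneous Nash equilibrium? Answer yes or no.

yes

Solve by backward induction (Management leads).
- N1: BR = Firm, leader payoff 14.
- N2: BR = Firm, leader payoff 10.
- N3: BR = Soft, leader payoff 10.
- N4: BR = Soft, leader payoff 13.
Management's induced payoffs are 14, 10, 10, 13, so Management commits to N1. Subgame-perfect outcome: (Firm, N1) with payoffs (8, 14).
Under simultaneous play:
Union's best replies: N1→Firm; N2→Firm; N3→Soft; N4→Soft.
Management's best replies: Soft→N2; Firm→N1; Hard→N4.
Only (Firm, N1) has each player best-responding; Nash payoffs (8, 14).
Sequential outcome (Firm, N1) coincides with the Nash profile (Firm, N1).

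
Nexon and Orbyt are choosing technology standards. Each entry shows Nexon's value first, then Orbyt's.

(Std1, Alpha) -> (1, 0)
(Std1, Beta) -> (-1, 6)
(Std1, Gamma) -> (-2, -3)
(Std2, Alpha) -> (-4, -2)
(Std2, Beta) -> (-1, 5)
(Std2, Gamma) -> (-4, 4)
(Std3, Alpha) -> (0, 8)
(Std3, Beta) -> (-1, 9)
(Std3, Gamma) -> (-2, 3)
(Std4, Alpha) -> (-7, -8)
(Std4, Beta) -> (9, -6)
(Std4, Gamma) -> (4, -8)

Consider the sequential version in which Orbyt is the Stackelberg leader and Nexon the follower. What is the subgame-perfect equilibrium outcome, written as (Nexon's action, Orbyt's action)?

Solve by backward induction (Orbyt leads).
- Alpha → Nexon plays Std1 (best of 1, -4, 0, -7); Orbyt gets 0.
- Beta → Nexon plays Std4 (best of -1, -1, -1, 9); Orbyt gets -6.
- Gamma → Nexon plays Std4 (best of -2, -4, -2, 4); Orbyt gets -8.
Orbyt's induced payoffs are 0, -6, -8, so Orbyt commits to Alpha. Subgame-perfect outcome: (Std1, Alpha) with payoffs (1, 0).

(Std1, Alpha)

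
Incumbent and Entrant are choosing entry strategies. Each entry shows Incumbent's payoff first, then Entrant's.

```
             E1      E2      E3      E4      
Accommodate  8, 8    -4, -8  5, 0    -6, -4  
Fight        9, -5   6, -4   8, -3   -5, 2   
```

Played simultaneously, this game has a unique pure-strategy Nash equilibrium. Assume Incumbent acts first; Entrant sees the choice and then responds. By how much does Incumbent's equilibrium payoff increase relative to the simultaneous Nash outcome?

13

Work backward from Entrant's decision.
- Accommodate: BR = E1, leader payoff 8.
- Fight: BR = E4, leader payoff -5.
Incumbent's induced payoffs are 8, -5, so Incumbent commits to Accommodate. Subgame-perfect outcome: (Accommodate, E1) with payoffs (8, 8).
For the simultaneous game, intersect best replies.
Incumbent's best replies: E1→Fight; E2→Fight; E3→Fight; E4→Fight.
Entrant's best replies: Accommodate→E1; Fight→E4.
Only (Fight, E4) has each player best-responding; Nash payoffs (-5, 2).
Incumbent's commitment gain: 8 − -5 = 13.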